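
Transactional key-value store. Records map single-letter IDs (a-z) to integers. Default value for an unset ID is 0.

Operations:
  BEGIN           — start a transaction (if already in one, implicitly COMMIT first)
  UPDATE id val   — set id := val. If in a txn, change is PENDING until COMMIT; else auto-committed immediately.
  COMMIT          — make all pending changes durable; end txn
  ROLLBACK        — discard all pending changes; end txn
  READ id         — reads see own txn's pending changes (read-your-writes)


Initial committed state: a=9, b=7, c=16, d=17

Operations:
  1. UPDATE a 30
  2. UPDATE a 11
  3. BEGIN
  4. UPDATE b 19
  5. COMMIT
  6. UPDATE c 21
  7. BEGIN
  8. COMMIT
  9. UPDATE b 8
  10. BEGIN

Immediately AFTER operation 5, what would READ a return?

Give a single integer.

Answer: 11

Derivation:
Initial committed: {a=9, b=7, c=16, d=17}
Op 1: UPDATE a=30 (auto-commit; committed a=30)
Op 2: UPDATE a=11 (auto-commit; committed a=11)
Op 3: BEGIN: in_txn=True, pending={}
Op 4: UPDATE b=19 (pending; pending now {b=19})
Op 5: COMMIT: merged ['b'] into committed; committed now {a=11, b=19, c=16, d=17}
After op 5: visible(a) = 11 (pending={}, committed={a=11, b=19, c=16, d=17})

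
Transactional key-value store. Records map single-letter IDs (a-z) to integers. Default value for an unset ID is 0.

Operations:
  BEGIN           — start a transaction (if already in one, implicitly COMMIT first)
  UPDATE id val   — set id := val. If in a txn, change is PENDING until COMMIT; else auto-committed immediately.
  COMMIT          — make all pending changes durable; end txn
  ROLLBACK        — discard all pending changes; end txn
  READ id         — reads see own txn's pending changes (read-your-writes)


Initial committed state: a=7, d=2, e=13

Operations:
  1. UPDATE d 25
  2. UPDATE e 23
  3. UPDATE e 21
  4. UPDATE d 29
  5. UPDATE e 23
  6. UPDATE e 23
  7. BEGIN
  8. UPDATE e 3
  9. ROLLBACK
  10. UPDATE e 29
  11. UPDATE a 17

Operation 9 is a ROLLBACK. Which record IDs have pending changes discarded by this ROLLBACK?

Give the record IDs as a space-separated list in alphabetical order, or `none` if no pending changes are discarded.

Initial committed: {a=7, d=2, e=13}
Op 1: UPDATE d=25 (auto-commit; committed d=25)
Op 2: UPDATE e=23 (auto-commit; committed e=23)
Op 3: UPDATE e=21 (auto-commit; committed e=21)
Op 4: UPDATE d=29 (auto-commit; committed d=29)
Op 5: UPDATE e=23 (auto-commit; committed e=23)
Op 6: UPDATE e=23 (auto-commit; committed e=23)
Op 7: BEGIN: in_txn=True, pending={}
Op 8: UPDATE e=3 (pending; pending now {e=3})
Op 9: ROLLBACK: discarded pending ['e']; in_txn=False
Op 10: UPDATE e=29 (auto-commit; committed e=29)
Op 11: UPDATE a=17 (auto-commit; committed a=17)
ROLLBACK at op 9 discards: ['e']

Answer: e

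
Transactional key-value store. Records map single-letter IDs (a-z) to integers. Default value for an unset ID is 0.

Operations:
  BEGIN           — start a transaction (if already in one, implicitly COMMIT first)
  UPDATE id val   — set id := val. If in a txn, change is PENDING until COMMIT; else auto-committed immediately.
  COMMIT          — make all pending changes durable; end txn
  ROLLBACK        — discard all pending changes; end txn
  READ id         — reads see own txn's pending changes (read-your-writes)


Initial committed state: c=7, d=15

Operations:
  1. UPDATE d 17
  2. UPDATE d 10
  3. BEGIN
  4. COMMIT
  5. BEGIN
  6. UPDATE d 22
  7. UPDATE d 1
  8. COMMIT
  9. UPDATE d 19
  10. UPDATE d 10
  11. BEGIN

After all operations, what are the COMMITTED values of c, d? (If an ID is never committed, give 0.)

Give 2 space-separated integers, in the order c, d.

Initial committed: {c=7, d=15}
Op 1: UPDATE d=17 (auto-commit; committed d=17)
Op 2: UPDATE d=10 (auto-commit; committed d=10)
Op 3: BEGIN: in_txn=True, pending={}
Op 4: COMMIT: merged [] into committed; committed now {c=7, d=10}
Op 5: BEGIN: in_txn=True, pending={}
Op 6: UPDATE d=22 (pending; pending now {d=22})
Op 7: UPDATE d=1 (pending; pending now {d=1})
Op 8: COMMIT: merged ['d'] into committed; committed now {c=7, d=1}
Op 9: UPDATE d=19 (auto-commit; committed d=19)
Op 10: UPDATE d=10 (auto-commit; committed d=10)
Op 11: BEGIN: in_txn=True, pending={}
Final committed: {c=7, d=10}

Answer: 7 10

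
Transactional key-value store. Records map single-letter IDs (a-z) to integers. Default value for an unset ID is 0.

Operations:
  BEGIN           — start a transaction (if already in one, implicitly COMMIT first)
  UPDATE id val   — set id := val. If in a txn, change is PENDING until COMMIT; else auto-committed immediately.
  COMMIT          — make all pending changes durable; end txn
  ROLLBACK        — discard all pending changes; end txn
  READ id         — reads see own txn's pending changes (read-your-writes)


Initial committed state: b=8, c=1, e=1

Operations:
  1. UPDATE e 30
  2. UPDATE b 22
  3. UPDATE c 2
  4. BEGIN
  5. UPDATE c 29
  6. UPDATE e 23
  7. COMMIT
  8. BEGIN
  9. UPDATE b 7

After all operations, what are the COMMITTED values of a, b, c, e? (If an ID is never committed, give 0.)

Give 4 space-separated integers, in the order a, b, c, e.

Answer: 0 22 29 23

Derivation:
Initial committed: {b=8, c=1, e=1}
Op 1: UPDATE e=30 (auto-commit; committed e=30)
Op 2: UPDATE b=22 (auto-commit; committed b=22)
Op 3: UPDATE c=2 (auto-commit; committed c=2)
Op 4: BEGIN: in_txn=True, pending={}
Op 5: UPDATE c=29 (pending; pending now {c=29})
Op 6: UPDATE e=23 (pending; pending now {c=29, e=23})
Op 7: COMMIT: merged ['c', 'e'] into committed; committed now {b=22, c=29, e=23}
Op 8: BEGIN: in_txn=True, pending={}
Op 9: UPDATE b=7 (pending; pending now {b=7})
Final committed: {b=22, c=29, e=23}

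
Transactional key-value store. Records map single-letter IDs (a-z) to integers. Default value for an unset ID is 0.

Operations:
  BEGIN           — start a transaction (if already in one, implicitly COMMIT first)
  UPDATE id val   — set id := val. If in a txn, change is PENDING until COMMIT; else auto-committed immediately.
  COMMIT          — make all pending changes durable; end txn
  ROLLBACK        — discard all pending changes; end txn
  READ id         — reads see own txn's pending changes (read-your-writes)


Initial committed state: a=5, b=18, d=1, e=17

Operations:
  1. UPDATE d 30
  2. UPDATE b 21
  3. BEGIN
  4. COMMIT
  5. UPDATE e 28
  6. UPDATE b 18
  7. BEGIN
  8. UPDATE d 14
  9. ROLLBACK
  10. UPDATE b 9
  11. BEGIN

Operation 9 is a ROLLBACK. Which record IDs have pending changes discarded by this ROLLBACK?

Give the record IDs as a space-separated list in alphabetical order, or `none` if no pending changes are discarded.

Answer: d

Derivation:
Initial committed: {a=5, b=18, d=1, e=17}
Op 1: UPDATE d=30 (auto-commit; committed d=30)
Op 2: UPDATE b=21 (auto-commit; committed b=21)
Op 3: BEGIN: in_txn=True, pending={}
Op 4: COMMIT: merged [] into committed; committed now {a=5, b=21, d=30, e=17}
Op 5: UPDATE e=28 (auto-commit; committed e=28)
Op 6: UPDATE b=18 (auto-commit; committed b=18)
Op 7: BEGIN: in_txn=True, pending={}
Op 8: UPDATE d=14 (pending; pending now {d=14})
Op 9: ROLLBACK: discarded pending ['d']; in_txn=False
Op 10: UPDATE b=9 (auto-commit; committed b=9)
Op 11: BEGIN: in_txn=True, pending={}
ROLLBACK at op 9 discards: ['d']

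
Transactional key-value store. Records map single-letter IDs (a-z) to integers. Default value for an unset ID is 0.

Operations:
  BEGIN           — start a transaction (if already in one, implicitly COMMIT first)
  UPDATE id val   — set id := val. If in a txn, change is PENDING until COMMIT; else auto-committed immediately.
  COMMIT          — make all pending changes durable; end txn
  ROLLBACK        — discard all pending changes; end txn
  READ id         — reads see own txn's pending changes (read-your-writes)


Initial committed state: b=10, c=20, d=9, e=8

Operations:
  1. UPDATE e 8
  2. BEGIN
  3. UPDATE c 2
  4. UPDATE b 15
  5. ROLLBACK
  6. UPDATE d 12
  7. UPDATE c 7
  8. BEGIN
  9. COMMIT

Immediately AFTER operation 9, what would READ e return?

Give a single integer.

Answer: 8

Derivation:
Initial committed: {b=10, c=20, d=9, e=8}
Op 1: UPDATE e=8 (auto-commit; committed e=8)
Op 2: BEGIN: in_txn=True, pending={}
Op 3: UPDATE c=2 (pending; pending now {c=2})
Op 4: UPDATE b=15 (pending; pending now {b=15, c=2})
Op 5: ROLLBACK: discarded pending ['b', 'c']; in_txn=False
Op 6: UPDATE d=12 (auto-commit; committed d=12)
Op 7: UPDATE c=7 (auto-commit; committed c=7)
Op 8: BEGIN: in_txn=True, pending={}
Op 9: COMMIT: merged [] into committed; committed now {b=10, c=7, d=12, e=8}
After op 9: visible(e) = 8 (pending={}, committed={b=10, c=7, d=12, e=8})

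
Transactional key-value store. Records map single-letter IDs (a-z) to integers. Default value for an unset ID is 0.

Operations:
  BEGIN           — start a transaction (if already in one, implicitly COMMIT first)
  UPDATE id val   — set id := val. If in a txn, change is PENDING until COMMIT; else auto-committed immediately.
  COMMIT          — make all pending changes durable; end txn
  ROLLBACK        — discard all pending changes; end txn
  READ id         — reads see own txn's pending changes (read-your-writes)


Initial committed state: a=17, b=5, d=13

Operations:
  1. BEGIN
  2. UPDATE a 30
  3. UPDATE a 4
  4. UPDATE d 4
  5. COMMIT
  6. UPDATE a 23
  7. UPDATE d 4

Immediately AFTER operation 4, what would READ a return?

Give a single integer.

Initial committed: {a=17, b=5, d=13}
Op 1: BEGIN: in_txn=True, pending={}
Op 2: UPDATE a=30 (pending; pending now {a=30})
Op 3: UPDATE a=4 (pending; pending now {a=4})
Op 4: UPDATE d=4 (pending; pending now {a=4, d=4})
After op 4: visible(a) = 4 (pending={a=4, d=4}, committed={a=17, b=5, d=13})

Answer: 4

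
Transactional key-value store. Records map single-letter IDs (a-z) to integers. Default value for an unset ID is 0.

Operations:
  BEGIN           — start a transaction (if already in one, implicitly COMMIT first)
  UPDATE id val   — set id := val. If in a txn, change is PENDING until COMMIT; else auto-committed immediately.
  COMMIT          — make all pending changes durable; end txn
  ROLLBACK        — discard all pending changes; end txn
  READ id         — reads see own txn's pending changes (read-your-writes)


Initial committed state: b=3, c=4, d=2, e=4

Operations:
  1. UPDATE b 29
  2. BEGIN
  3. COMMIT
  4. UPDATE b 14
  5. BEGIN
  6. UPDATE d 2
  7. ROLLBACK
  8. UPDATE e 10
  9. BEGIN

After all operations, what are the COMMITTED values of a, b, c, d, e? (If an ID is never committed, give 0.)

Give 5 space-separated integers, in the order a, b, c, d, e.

Initial committed: {b=3, c=4, d=2, e=4}
Op 1: UPDATE b=29 (auto-commit; committed b=29)
Op 2: BEGIN: in_txn=True, pending={}
Op 3: COMMIT: merged [] into committed; committed now {b=29, c=4, d=2, e=4}
Op 4: UPDATE b=14 (auto-commit; committed b=14)
Op 5: BEGIN: in_txn=True, pending={}
Op 6: UPDATE d=2 (pending; pending now {d=2})
Op 7: ROLLBACK: discarded pending ['d']; in_txn=False
Op 8: UPDATE e=10 (auto-commit; committed e=10)
Op 9: BEGIN: in_txn=True, pending={}
Final committed: {b=14, c=4, d=2, e=10}

Answer: 0 14 4 2 10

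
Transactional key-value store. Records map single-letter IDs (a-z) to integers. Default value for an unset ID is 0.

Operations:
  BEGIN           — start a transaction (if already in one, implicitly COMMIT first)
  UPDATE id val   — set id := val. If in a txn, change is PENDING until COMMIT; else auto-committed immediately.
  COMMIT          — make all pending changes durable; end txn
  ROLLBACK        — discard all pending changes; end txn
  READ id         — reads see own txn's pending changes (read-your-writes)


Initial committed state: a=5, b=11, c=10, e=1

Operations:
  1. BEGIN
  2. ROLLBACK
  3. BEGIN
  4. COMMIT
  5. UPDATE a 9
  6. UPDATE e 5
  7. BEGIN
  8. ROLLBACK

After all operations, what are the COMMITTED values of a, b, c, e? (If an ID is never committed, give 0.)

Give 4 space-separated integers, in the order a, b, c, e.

Initial committed: {a=5, b=11, c=10, e=1}
Op 1: BEGIN: in_txn=True, pending={}
Op 2: ROLLBACK: discarded pending []; in_txn=False
Op 3: BEGIN: in_txn=True, pending={}
Op 4: COMMIT: merged [] into committed; committed now {a=5, b=11, c=10, e=1}
Op 5: UPDATE a=9 (auto-commit; committed a=9)
Op 6: UPDATE e=5 (auto-commit; committed e=5)
Op 7: BEGIN: in_txn=True, pending={}
Op 8: ROLLBACK: discarded pending []; in_txn=False
Final committed: {a=9, b=11, c=10, e=5}

Answer: 9 11 10 5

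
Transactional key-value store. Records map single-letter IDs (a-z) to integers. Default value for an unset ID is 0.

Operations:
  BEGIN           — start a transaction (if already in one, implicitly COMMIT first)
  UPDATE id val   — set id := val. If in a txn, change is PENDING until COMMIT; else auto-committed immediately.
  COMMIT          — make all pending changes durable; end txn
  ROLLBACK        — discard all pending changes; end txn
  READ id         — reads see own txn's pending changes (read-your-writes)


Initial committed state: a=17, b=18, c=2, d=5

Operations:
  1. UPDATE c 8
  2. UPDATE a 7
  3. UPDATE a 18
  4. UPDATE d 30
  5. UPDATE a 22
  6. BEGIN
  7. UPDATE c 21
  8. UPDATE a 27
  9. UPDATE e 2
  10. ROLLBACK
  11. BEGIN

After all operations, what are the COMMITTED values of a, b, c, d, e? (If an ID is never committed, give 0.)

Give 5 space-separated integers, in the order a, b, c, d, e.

Answer: 22 18 8 30 0

Derivation:
Initial committed: {a=17, b=18, c=2, d=5}
Op 1: UPDATE c=8 (auto-commit; committed c=8)
Op 2: UPDATE a=7 (auto-commit; committed a=7)
Op 3: UPDATE a=18 (auto-commit; committed a=18)
Op 4: UPDATE d=30 (auto-commit; committed d=30)
Op 5: UPDATE a=22 (auto-commit; committed a=22)
Op 6: BEGIN: in_txn=True, pending={}
Op 7: UPDATE c=21 (pending; pending now {c=21})
Op 8: UPDATE a=27 (pending; pending now {a=27, c=21})
Op 9: UPDATE e=2 (pending; pending now {a=27, c=21, e=2})
Op 10: ROLLBACK: discarded pending ['a', 'c', 'e']; in_txn=False
Op 11: BEGIN: in_txn=True, pending={}
Final committed: {a=22, b=18, c=8, d=30}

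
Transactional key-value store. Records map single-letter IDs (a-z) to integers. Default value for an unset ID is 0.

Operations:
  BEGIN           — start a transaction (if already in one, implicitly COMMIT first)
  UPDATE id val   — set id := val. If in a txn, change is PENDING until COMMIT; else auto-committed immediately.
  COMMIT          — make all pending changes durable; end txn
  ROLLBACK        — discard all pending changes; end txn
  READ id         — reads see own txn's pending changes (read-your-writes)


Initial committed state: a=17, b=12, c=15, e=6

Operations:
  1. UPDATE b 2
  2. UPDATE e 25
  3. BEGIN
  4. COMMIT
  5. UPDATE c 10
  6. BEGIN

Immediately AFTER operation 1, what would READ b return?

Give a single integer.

Initial committed: {a=17, b=12, c=15, e=6}
Op 1: UPDATE b=2 (auto-commit; committed b=2)
After op 1: visible(b) = 2 (pending={}, committed={a=17, b=2, c=15, e=6})

Answer: 2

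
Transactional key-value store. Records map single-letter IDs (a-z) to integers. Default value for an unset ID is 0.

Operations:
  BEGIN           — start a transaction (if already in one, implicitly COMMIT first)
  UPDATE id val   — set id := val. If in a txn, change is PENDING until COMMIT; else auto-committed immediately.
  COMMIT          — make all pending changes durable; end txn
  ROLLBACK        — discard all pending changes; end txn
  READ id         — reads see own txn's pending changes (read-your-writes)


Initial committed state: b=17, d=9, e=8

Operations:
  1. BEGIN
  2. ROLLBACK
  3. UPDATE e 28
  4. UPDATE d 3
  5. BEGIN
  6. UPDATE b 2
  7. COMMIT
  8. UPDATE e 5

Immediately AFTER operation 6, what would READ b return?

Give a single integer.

Answer: 2

Derivation:
Initial committed: {b=17, d=9, e=8}
Op 1: BEGIN: in_txn=True, pending={}
Op 2: ROLLBACK: discarded pending []; in_txn=False
Op 3: UPDATE e=28 (auto-commit; committed e=28)
Op 4: UPDATE d=3 (auto-commit; committed d=3)
Op 5: BEGIN: in_txn=True, pending={}
Op 6: UPDATE b=2 (pending; pending now {b=2})
After op 6: visible(b) = 2 (pending={b=2}, committed={b=17, d=3, e=28})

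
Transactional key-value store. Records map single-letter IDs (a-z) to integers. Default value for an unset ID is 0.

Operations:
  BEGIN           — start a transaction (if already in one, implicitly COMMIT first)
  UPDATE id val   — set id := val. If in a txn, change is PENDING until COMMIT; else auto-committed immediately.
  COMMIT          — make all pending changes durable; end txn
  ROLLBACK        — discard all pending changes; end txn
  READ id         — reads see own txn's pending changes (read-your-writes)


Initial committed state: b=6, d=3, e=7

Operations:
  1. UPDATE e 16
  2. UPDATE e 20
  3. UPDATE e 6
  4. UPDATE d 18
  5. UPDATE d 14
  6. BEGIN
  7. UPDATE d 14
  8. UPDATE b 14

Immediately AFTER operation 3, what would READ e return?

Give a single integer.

Initial committed: {b=6, d=3, e=7}
Op 1: UPDATE e=16 (auto-commit; committed e=16)
Op 2: UPDATE e=20 (auto-commit; committed e=20)
Op 3: UPDATE e=6 (auto-commit; committed e=6)
After op 3: visible(e) = 6 (pending={}, committed={b=6, d=3, e=6})

Answer: 6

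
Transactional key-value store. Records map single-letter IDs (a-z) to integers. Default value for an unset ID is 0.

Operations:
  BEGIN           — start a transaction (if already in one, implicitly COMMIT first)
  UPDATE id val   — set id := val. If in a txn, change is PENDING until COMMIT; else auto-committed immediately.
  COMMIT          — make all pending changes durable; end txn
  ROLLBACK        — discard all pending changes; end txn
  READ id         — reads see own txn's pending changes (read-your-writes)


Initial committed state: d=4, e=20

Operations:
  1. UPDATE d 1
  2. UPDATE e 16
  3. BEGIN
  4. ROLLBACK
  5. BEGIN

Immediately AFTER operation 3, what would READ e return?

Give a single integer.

Initial committed: {d=4, e=20}
Op 1: UPDATE d=1 (auto-commit; committed d=1)
Op 2: UPDATE e=16 (auto-commit; committed e=16)
Op 3: BEGIN: in_txn=True, pending={}
After op 3: visible(e) = 16 (pending={}, committed={d=1, e=16})

Answer: 16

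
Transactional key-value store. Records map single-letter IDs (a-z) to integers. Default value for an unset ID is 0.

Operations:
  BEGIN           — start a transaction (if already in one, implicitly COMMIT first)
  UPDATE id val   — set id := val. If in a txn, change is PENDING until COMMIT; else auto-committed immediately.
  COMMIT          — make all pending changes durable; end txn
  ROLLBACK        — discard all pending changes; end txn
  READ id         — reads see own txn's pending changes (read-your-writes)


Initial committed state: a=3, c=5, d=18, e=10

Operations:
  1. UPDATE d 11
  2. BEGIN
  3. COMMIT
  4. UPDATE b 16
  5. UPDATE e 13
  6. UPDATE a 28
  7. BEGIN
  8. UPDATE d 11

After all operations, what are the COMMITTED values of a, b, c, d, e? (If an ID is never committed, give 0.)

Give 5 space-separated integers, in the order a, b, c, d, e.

Initial committed: {a=3, c=5, d=18, e=10}
Op 1: UPDATE d=11 (auto-commit; committed d=11)
Op 2: BEGIN: in_txn=True, pending={}
Op 3: COMMIT: merged [] into committed; committed now {a=3, c=5, d=11, e=10}
Op 4: UPDATE b=16 (auto-commit; committed b=16)
Op 5: UPDATE e=13 (auto-commit; committed e=13)
Op 6: UPDATE a=28 (auto-commit; committed a=28)
Op 7: BEGIN: in_txn=True, pending={}
Op 8: UPDATE d=11 (pending; pending now {d=11})
Final committed: {a=28, b=16, c=5, d=11, e=13}

Answer: 28 16 5 11 13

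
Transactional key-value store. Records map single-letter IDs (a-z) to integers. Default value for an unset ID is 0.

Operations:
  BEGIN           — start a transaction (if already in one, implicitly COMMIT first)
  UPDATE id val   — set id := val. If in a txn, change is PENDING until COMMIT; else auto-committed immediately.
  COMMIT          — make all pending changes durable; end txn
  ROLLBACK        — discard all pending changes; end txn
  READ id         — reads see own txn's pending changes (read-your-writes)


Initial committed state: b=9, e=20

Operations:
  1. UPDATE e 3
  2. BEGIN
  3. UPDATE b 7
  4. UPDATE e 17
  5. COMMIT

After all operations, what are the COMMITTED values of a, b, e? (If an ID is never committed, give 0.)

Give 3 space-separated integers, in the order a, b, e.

Answer: 0 7 17

Derivation:
Initial committed: {b=9, e=20}
Op 1: UPDATE e=3 (auto-commit; committed e=3)
Op 2: BEGIN: in_txn=True, pending={}
Op 3: UPDATE b=7 (pending; pending now {b=7})
Op 4: UPDATE e=17 (pending; pending now {b=7, e=17})
Op 5: COMMIT: merged ['b', 'e'] into committed; committed now {b=7, e=17}
Final committed: {b=7, e=17}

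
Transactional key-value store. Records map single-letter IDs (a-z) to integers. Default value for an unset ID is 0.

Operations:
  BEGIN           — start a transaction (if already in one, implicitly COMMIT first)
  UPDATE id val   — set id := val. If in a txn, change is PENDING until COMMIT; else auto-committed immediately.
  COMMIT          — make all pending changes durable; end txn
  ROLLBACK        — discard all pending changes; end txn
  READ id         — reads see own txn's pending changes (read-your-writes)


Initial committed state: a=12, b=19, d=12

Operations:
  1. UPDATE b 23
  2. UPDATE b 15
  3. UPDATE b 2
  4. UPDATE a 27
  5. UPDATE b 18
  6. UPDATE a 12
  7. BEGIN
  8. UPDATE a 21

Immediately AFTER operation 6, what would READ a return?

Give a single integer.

Initial committed: {a=12, b=19, d=12}
Op 1: UPDATE b=23 (auto-commit; committed b=23)
Op 2: UPDATE b=15 (auto-commit; committed b=15)
Op 3: UPDATE b=2 (auto-commit; committed b=2)
Op 4: UPDATE a=27 (auto-commit; committed a=27)
Op 5: UPDATE b=18 (auto-commit; committed b=18)
Op 6: UPDATE a=12 (auto-commit; committed a=12)
After op 6: visible(a) = 12 (pending={}, committed={a=12, b=18, d=12})

Answer: 12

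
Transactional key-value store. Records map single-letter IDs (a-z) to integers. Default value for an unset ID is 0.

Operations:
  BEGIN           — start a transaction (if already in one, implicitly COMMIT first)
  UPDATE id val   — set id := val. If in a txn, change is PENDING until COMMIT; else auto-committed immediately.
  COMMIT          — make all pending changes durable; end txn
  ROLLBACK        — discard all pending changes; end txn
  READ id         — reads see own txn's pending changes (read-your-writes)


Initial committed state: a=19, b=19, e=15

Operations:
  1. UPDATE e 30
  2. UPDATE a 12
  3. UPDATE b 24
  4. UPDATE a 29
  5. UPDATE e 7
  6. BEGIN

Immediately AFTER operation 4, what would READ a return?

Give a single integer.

Initial committed: {a=19, b=19, e=15}
Op 1: UPDATE e=30 (auto-commit; committed e=30)
Op 2: UPDATE a=12 (auto-commit; committed a=12)
Op 3: UPDATE b=24 (auto-commit; committed b=24)
Op 4: UPDATE a=29 (auto-commit; committed a=29)
After op 4: visible(a) = 29 (pending={}, committed={a=29, b=24, e=30})

Answer: 29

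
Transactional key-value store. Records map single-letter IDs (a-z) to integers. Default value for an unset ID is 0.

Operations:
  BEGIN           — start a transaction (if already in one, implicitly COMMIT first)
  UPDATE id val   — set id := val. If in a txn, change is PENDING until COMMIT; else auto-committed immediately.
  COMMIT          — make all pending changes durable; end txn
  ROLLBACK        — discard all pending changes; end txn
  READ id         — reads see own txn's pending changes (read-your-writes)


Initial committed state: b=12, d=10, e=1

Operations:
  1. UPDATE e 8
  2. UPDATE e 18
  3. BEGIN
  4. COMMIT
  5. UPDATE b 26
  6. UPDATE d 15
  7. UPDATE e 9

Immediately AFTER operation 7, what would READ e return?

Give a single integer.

Answer: 9

Derivation:
Initial committed: {b=12, d=10, e=1}
Op 1: UPDATE e=8 (auto-commit; committed e=8)
Op 2: UPDATE e=18 (auto-commit; committed e=18)
Op 3: BEGIN: in_txn=True, pending={}
Op 4: COMMIT: merged [] into committed; committed now {b=12, d=10, e=18}
Op 5: UPDATE b=26 (auto-commit; committed b=26)
Op 6: UPDATE d=15 (auto-commit; committed d=15)
Op 7: UPDATE e=9 (auto-commit; committed e=9)
After op 7: visible(e) = 9 (pending={}, committed={b=26, d=15, e=9})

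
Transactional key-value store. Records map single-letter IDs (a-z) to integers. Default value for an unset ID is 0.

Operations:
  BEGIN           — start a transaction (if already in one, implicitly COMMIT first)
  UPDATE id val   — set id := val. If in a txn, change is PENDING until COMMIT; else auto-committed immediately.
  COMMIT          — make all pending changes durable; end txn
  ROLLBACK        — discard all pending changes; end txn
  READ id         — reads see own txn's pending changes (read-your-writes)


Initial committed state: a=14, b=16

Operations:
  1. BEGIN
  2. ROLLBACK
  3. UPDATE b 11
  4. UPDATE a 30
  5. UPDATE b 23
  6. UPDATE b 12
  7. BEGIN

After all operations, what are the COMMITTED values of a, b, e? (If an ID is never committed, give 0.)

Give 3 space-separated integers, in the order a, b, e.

Initial committed: {a=14, b=16}
Op 1: BEGIN: in_txn=True, pending={}
Op 2: ROLLBACK: discarded pending []; in_txn=False
Op 3: UPDATE b=11 (auto-commit; committed b=11)
Op 4: UPDATE a=30 (auto-commit; committed a=30)
Op 5: UPDATE b=23 (auto-commit; committed b=23)
Op 6: UPDATE b=12 (auto-commit; committed b=12)
Op 7: BEGIN: in_txn=True, pending={}
Final committed: {a=30, b=12}

Answer: 30 12 0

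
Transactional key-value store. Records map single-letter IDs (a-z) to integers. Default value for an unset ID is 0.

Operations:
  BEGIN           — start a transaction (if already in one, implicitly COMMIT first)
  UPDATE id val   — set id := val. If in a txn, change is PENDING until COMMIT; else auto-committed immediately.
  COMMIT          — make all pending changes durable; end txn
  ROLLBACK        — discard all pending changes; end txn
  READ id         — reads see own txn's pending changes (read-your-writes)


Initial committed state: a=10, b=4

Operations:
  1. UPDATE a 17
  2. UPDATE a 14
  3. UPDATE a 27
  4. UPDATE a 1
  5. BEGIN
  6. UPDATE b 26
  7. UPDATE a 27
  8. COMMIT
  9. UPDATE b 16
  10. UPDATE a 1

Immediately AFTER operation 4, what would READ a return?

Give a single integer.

Initial committed: {a=10, b=4}
Op 1: UPDATE a=17 (auto-commit; committed a=17)
Op 2: UPDATE a=14 (auto-commit; committed a=14)
Op 3: UPDATE a=27 (auto-commit; committed a=27)
Op 4: UPDATE a=1 (auto-commit; committed a=1)
After op 4: visible(a) = 1 (pending={}, committed={a=1, b=4})

Answer: 1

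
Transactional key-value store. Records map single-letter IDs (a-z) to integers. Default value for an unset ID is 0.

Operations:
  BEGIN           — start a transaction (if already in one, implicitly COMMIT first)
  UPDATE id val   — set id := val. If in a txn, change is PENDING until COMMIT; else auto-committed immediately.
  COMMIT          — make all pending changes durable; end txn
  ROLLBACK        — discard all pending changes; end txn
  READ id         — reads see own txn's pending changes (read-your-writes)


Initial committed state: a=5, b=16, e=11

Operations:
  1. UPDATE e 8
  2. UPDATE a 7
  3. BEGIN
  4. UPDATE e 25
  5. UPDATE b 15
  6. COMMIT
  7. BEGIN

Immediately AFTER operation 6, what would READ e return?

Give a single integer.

Initial committed: {a=5, b=16, e=11}
Op 1: UPDATE e=8 (auto-commit; committed e=8)
Op 2: UPDATE a=7 (auto-commit; committed a=7)
Op 3: BEGIN: in_txn=True, pending={}
Op 4: UPDATE e=25 (pending; pending now {e=25})
Op 5: UPDATE b=15 (pending; pending now {b=15, e=25})
Op 6: COMMIT: merged ['b', 'e'] into committed; committed now {a=7, b=15, e=25}
After op 6: visible(e) = 25 (pending={}, committed={a=7, b=15, e=25})

Answer: 25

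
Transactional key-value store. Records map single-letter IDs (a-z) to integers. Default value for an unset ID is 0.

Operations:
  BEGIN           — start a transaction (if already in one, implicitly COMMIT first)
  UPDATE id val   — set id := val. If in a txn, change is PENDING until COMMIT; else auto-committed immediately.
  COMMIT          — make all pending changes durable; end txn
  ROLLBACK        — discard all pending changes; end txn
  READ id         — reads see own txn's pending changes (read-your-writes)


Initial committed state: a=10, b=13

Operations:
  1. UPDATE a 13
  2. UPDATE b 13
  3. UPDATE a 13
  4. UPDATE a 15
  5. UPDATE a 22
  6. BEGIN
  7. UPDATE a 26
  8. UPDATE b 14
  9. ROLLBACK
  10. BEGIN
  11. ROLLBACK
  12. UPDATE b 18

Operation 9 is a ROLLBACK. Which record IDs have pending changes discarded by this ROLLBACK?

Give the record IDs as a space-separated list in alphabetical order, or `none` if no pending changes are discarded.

Initial committed: {a=10, b=13}
Op 1: UPDATE a=13 (auto-commit; committed a=13)
Op 2: UPDATE b=13 (auto-commit; committed b=13)
Op 3: UPDATE a=13 (auto-commit; committed a=13)
Op 4: UPDATE a=15 (auto-commit; committed a=15)
Op 5: UPDATE a=22 (auto-commit; committed a=22)
Op 6: BEGIN: in_txn=True, pending={}
Op 7: UPDATE a=26 (pending; pending now {a=26})
Op 8: UPDATE b=14 (pending; pending now {a=26, b=14})
Op 9: ROLLBACK: discarded pending ['a', 'b']; in_txn=False
Op 10: BEGIN: in_txn=True, pending={}
Op 11: ROLLBACK: discarded pending []; in_txn=False
Op 12: UPDATE b=18 (auto-commit; committed b=18)
ROLLBACK at op 9 discards: ['a', 'b']

Answer: a b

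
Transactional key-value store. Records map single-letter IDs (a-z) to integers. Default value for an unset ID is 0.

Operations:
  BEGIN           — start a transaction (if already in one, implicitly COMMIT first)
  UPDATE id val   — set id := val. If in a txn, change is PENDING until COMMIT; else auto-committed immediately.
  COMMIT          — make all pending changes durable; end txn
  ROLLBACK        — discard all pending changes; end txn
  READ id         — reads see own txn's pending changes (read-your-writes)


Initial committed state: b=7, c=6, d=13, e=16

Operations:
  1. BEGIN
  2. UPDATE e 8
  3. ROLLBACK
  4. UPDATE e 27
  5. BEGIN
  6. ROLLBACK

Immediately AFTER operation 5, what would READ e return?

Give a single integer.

Initial committed: {b=7, c=6, d=13, e=16}
Op 1: BEGIN: in_txn=True, pending={}
Op 2: UPDATE e=8 (pending; pending now {e=8})
Op 3: ROLLBACK: discarded pending ['e']; in_txn=False
Op 4: UPDATE e=27 (auto-commit; committed e=27)
Op 5: BEGIN: in_txn=True, pending={}
After op 5: visible(e) = 27 (pending={}, committed={b=7, c=6, d=13, e=27})

Answer: 27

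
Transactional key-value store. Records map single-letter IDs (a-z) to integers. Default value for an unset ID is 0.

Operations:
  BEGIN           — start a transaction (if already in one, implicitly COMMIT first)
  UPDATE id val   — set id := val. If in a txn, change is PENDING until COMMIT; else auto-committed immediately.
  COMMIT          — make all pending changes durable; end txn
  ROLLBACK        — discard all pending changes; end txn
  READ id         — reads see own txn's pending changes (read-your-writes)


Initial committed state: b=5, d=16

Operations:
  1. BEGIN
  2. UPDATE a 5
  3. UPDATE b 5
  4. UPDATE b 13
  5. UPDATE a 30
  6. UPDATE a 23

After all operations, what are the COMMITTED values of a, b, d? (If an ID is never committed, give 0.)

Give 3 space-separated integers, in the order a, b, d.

Answer: 0 5 16

Derivation:
Initial committed: {b=5, d=16}
Op 1: BEGIN: in_txn=True, pending={}
Op 2: UPDATE a=5 (pending; pending now {a=5})
Op 3: UPDATE b=5 (pending; pending now {a=5, b=5})
Op 4: UPDATE b=13 (pending; pending now {a=5, b=13})
Op 5: UPDATE a=30 (pending; pending now {a=30, b=13})
Op 6: UPDATE a=23 (pending; pending now {a=23, b=13})
Final committed: {b=5, d=16}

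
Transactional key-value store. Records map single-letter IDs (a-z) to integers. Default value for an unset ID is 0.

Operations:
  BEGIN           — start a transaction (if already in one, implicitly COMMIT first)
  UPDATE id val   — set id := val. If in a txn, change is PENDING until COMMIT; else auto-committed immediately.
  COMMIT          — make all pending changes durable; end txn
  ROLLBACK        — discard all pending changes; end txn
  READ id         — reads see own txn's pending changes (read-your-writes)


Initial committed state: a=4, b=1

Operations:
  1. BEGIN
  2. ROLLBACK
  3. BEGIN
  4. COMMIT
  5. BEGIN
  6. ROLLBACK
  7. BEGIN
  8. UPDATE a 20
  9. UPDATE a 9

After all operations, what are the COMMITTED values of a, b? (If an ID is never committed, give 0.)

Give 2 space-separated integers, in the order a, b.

Initial committed: {a=4, b=1}
Op 1: BEGIN: in_txn=True, pending={}
Op 2: ROLLBACK: discarded pending []; in_txn=False
Op 3: BEGIN: in_txn=True, pending={}
Op 4: COMMIT: merged [] into committed; committed now {a=4, b=1}
Op 5: BEGIN: in_txn=True, pending={}
Op 6: ROLLBACK: discarded pending []; in_txn=False
Op 7: BEGIN: in_txn=True, pending={}
Op 8: UPDATE a=20 (pending; pending now {a=20})
Op 9: UPDATE a=9 (pending; pending now {a=9})
Final committed: {a=4, b=1}

Answer: 4 1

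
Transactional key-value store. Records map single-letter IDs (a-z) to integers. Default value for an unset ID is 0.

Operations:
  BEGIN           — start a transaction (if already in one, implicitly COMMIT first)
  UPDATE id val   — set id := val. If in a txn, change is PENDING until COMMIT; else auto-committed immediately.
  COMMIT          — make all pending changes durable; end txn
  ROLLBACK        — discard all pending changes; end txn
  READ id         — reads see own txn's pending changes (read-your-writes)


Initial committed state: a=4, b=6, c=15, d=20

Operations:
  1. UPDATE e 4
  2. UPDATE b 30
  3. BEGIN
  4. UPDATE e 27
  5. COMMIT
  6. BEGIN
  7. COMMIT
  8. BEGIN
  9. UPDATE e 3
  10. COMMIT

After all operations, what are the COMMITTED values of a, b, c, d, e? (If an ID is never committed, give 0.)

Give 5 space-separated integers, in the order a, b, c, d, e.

Initial committed: {a=4, b=6, c=15, d=20}
Op 1: UPDATE e=4 (auto-commit; committed e=4)
Op 2: UPDATE b=30 (auto-commit; committed b=30)
Op 3: BEGIN: in_txn=True, pending={}
Op 4: UPDATE e=27 (pending; pending now {e=27})
Op 5: COMMIT: merged ['e'] into committed; committed now {a=4, b=30, c=15, d=20, e=27}
Op 6: BEGIN: in_txn=True, pending={}
Op 7: COMMIT: merged [] into committed; committed now {a=4, b=30, c=15, d=20, e=27}
Op 8: BEGIN: in_txn=True, pending={}
Op 9: UPDATE e=3 (pending; pending now {e=3})
Op 10: COMMIT: merged ['e'] into committed; committed now {a=4, b=30, c=15, d=20, e=3}
Final committed: {a=4, b=30, c=15, d=20, e=3}

Answer: 4 30 15 20 3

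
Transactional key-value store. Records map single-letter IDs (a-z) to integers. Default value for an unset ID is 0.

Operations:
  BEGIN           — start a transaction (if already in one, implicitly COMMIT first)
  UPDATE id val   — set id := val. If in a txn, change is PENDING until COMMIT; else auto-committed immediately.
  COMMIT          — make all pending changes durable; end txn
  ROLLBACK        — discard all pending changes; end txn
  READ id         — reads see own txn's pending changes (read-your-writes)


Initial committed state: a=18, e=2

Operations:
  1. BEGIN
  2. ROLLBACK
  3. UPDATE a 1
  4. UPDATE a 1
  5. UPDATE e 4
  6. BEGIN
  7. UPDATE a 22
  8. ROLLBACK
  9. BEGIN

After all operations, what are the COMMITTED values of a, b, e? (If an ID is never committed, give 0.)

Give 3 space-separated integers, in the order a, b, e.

Initial committed: {a=18, e=2}
Op 1: BEGIN: in_txn=True, pending={}
Op 2: ROLLBACK: discarded pending []; in_txn=False
Op 3: UPDATE a=1 (auto-commit; committed a=1)
Op 4: UPDATE a=1 (auto-commit; committed a=1)
Op 5: UPDATE e=4 (auto-commit; committed e=4)
Op 6: BEGIN: in_txn=True, pending={}
Op 7: UPDATE a=22 (pending; pending now {a=22})
Op 8: ROLLBACK: discarded pending ['a']; in_txn=False
Op 9: BEGIN: in_txn=True, pending={}
Final committed: {a=1, e=4}

Answer: 1 0 4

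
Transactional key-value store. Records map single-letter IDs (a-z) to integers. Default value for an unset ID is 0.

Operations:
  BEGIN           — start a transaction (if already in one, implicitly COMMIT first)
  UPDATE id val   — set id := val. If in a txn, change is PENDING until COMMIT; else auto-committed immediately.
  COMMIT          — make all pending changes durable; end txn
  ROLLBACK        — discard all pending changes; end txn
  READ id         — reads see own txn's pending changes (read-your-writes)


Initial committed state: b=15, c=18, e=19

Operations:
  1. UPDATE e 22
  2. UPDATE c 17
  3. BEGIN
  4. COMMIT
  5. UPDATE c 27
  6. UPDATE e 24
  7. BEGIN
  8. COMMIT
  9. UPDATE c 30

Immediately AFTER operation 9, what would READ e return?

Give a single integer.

Answer: 24

Derivation:
Initial committed: {b=15, c=18, e=19}
Op 1: UPDATE e=22 (auto-commit; committed e=22)
Op 2: UPDATE c=17 (auto-commit; committed c=17)
Op 3: BEGIN: in_txn=True, pending={}
Op 4: COMMIT: merged [] into committed; committed now {b=15, c=17, e=22}
Op 5: UPDATE c=27 (auto-commit; committed c=27)
Op 6: UPDATE e=24 (auto-commit; committed e=24)
Op 7: BEGIN: in_txn=True, pending={}
Op 8: COMMIT: merged [] into committed; committed now {b=15, c=27, e=24}
Op 9: UPDATE c=30 (auto-commit; committed c=30)
After op 9: visible(e) = 24 (pending={}, committed={b=15, c=30, e=24})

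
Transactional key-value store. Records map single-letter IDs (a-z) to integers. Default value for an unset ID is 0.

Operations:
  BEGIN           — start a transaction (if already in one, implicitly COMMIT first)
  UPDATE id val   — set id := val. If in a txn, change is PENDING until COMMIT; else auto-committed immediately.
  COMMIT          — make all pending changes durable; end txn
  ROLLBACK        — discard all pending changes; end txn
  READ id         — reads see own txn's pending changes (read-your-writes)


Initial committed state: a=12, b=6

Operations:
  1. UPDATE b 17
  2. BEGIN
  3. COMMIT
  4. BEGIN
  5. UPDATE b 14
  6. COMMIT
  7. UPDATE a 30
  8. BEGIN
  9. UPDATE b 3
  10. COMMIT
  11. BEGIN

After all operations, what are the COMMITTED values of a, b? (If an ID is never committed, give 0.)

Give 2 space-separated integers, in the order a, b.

Initial committed: {a=12, b=6}
Op 1: UPDATE b=17 (auto-commit; committed b=17)
Op 2: BEGIN: in_txn=True, pending={}
Op 3: COMMIT: merged [] into committed; committed now {a=12, b=17}
Op 4: BEGIN: in_txn=True, pending={}
Op 5: UPDATE b=14 (pending; pending now {b=14})
Op 6: COMMIT: merged ['b'] into committed; committed now {a=12, b=14}
Op 7: UPDATE a=30 (auto-commit; committed a=30)
Op 8: BEGIN: in_txn=True, pending={}
Op 9: UPDATE b=3 (pending; pending now {b=3})
Op 10: COMMIT: merged ['b'] into committed; committed now {a=30, b=3}
Op 11: BEGIN: in_txn=True, pending={}
Final committed: {a=30, b=3}

Answer: 30 3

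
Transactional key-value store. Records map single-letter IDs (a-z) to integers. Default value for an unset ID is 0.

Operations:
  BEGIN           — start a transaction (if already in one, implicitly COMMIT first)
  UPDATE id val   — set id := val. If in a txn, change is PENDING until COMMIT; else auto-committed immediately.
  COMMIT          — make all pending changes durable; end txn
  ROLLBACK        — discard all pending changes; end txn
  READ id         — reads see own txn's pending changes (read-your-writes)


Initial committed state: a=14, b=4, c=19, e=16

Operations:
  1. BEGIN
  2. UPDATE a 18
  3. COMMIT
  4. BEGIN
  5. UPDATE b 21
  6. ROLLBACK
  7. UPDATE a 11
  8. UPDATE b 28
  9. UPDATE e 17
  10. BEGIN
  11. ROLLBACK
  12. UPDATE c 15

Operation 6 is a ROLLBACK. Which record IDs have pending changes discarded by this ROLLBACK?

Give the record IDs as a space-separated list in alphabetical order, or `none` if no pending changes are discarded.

Initial committed: {a=14, b=4, c=19, e=16}
Op 1: BEGIN: in_txn=True, pending={}
Op 2: UPDATE a=18 (pending; pending now {a=18})
Op 3: COMMIT: merged ['a'] into committed; committed now {a=18, b=4, c=19, e=16}
Op 4: BEGIN: in_txn=True, pending={}
Op 5: UPDATE b=21 (pending; pending now {b=21})
Op 6: ROLLBACK: discarded pending ['b']; in_txn=False
Op 7: UPDATE a=11 (auto-commit; committed a=11)
Op 8: UPDATE b=28 (auto-commit; committed b=28)
Op 9: UPDATE e=17 (auto-commit; committed e=17)
Op 10: BEGIN: in_txn=True, pending={}
Op 11: ROLLBACK: discarded pending []; in_txn=False
Op 12: UPDATE c=15 (auto-commit; committed c=15)
ROLLBACK at op 6 discards: ['b']

Answer: b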